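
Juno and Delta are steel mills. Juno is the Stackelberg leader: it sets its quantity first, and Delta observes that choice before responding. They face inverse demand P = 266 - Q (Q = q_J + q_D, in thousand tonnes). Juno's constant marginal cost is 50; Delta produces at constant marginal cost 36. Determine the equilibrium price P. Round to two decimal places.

100.50

The follower Delta best-responds to any q_J: π_D = (266 - Q)q_D - 36q_D.
Follower FOC: 230 - q_J - 2q_D = 0, so q_D(q_J) = (230 - q_J)/2.
The leader anticipates this reaction. Substituting into P = 266 - Q gives P = 151 - (1/2)q_J, so π_J = (151 - (1/2)q_J)q_J - 50q_J.
The leader's first-order condition 101 - q_J = 0 yields q_J = 101.
Then q_D = (230 - 101)/2 = 129/2.
Total output Q = 331/2, so price P = 266 - 331/2 = 201/2.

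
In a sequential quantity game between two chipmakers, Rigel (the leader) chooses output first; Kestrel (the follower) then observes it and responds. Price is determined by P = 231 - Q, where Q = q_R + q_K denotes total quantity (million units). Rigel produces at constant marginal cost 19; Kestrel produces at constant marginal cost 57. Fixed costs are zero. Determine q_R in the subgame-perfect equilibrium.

The follower Kestrel best-responds to any q_R: π_K = (231 - Q)q_K - 57q_K.
Setting the follower's marginal profit to zero, 174 - q_R - 2q_K = 0, i.e. q_K = (174 - q_R)/2.
The leader anticipates this reaction. Substituting into P = 231 - Q gives P = 144 - (1/2)q_R, so π_R = (144 - (1/2)q_R)q_R - 19q_R.
Maximising: ∂π_R/∂q_R = 125 - q_R = 0, giving q_R = 125.
Then q_K = (174 - 125)/2 = 49/2.

125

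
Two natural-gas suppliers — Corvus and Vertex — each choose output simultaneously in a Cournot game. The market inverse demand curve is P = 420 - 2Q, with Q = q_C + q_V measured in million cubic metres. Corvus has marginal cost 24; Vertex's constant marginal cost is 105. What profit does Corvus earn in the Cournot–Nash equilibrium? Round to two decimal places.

12640.50

Corvus's profit: π_C = (420 - 2Q)q_C - (24q_C). Setting ∂π_C/∂q_C = 0: 396 - 4q_C - 2(q_V) = 0.
Vertex's first-order condition: 315 - 4q_V - 2(q_C) = 0.
So q_C = (396 - 2q_V)/4 and q_V = (315 - 2q_C)/4.
Solving the pair: q_C = 159/2, q_V = 39.
Price P = 420 - 2·(237/2) = 183.
Corvus's profit: (183 - 24)·(159/2) = 12640.5000.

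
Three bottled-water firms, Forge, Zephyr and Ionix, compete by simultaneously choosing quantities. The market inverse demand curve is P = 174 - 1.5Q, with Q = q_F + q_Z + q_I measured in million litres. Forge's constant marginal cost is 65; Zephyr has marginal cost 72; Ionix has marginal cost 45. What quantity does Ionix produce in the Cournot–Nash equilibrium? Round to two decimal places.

Forge's profit: π_F = (174 - 1.5Q)q_F - (65q_F). Setting ∂π_F/∂q_F = 0: 109 - 3q_F - (3/2)(q_Z + q_I) = 0.
Zephyr's first-order condition: 102 - 3q_Z - (3/2)(q_F + q_I) = 0.
Ionix's profit: π_I = (174 - 1.5Q)q_I - (45q_I). Setting ∂π_I/∂q_I = 0: 129 - 3q_I - (3/2)(q_F + q_Z) = 0.
Adding the 3 conditions: 340 − 3Q − 3Q = 0, i.e. Q = 170/3.
Back-substituting: q_F = (109 − 85)/(3/2) = 16, q_Z = (102 − 85)/(3/2) = 34/3, q_I = (129 − 85)/(3/2) = 88/3.

29.33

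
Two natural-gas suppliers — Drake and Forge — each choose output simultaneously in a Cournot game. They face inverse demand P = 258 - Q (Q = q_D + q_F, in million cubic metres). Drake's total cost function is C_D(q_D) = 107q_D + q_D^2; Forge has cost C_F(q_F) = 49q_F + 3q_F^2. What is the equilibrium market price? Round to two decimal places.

Drake's profit: π_D = (258 - Q)q_D - (107q_D + q_D²). Setting ∂π_D/∂q_D = 0: 151 - 4q_D - (q_F) = 0.
Forge's first-order condition: 209 - 8q_F - (q_D) = 0.
Best responses: q_D = (151 - q_F)/4, q_F = (209 - q_D)/8.
Substituting one into the other gives q_D = 999/31 and q_F = 685/31.
Total output Q = 1684/31, so price P = 258 - 1684/31 = 203.6774.

203.68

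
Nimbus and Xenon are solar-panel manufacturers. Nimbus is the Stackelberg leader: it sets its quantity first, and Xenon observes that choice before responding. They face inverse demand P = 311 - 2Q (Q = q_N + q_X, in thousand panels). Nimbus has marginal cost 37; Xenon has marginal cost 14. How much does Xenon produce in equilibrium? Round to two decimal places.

42.88

The follower Xenon best-responds to any q_N: π_X = (311 - 2Q)q_X - 14q_X.
Setting the follower's marginal profit to zero, 297 - 2q_N - 4q_X = 0, i.e. q_X = (297 - 2q_N)/4.
The leader anticipates this reaction. Substituting into P = 311 - 2Q gives P = 325/2 - q_N, so π_N = (325/2 - q_N)q_N - 37q_N.
The leader's first-order condition 251/2 - 2q_N = 0 yields q_N = 251/4.
Then q_X = (297 - 2·(251/4))/4 = 343/8.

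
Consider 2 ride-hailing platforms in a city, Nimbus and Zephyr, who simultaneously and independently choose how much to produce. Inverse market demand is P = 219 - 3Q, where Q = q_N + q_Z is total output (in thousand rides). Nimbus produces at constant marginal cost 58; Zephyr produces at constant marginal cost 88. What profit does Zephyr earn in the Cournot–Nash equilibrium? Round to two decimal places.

377.81

Nimbus's profit: π_N = (219 - 3Q)q_N - (58q_N). Setting ∂π_N/∂q_N = 0: 161 - 6q_N - 3(q_Z) = 0.
Zephyr's first-order condition: 131 - 6q_Z - 3(q_N) = 0.
Best responses: q_N = (161 - 3q_Z)/6, q_Z = (131 - 3q_N)/6.
Substituting one into the other gives q_N = 191/9 and q_Z = 101/9.
Price P = 219 - 3·(292/9) = 365/3.
Zephyr's profit: (365/3 - 88)·(101/9) = 377.8148.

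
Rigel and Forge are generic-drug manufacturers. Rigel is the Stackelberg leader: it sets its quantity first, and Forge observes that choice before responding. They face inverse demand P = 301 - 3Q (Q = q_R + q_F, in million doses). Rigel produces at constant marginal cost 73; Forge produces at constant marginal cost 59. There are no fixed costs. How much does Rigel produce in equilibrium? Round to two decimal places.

35.67

The follower Forge best-responds to any q_R: π_F = (301 - 3Q)q_F - 59q_F.
Setting the follower's marginal profit to zero, 242 - 3q_R - 6q_F = 0, i.e. q_F = (242 - 3q_R)/6.
The leader anticipates this reaction. Substituting into P = 301 - 3Q gives P = 180 - (3/2)q_R, so π_R = (180 - (3/2)q_R)q_R - 73q_R.
Maximising: ∂π_R/∂q_R = 107 - 3q_R = 0, giving q_R = 107/3.
Then q_F = (242 - 3·(107/3))/6 = 45/2.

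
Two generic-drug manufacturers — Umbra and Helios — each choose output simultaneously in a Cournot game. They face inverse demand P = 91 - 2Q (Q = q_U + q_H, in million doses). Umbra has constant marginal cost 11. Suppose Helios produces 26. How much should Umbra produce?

7

With the rival's output fixed at 26, Umbra's profit is π_U = (91 - 2·26 - 2q_U)q_U - (11q_U) = (39 - 2q_U)q_U - (11q_U).
∂π_U/∂q_U = 28 - 4q_U = 0, so q_U = 7.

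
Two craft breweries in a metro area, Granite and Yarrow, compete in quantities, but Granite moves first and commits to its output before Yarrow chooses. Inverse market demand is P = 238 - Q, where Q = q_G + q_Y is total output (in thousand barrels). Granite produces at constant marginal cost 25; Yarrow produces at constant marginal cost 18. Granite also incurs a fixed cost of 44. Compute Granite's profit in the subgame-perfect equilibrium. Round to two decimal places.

The follower Yarrow best-responds to any q_G: π_Y = (238 - Q)q_Y - 18q_Y.
Setting the follower's marginal profit to zero, 220 - q_G - 2q_Y = 0, i.e. q_Y = (220 - q_G)/2.
The leader anticipates this reaction. Substituting into P = 238 - Q gives P = 128 - (1/2)q_G, so π_G = (128 - (1/2)q_G)q_G - 25q_G.
Leader FOC: 103 - q_G = 0, so q_G = 103.
Then q_Y = (220 - 103)/2 = 117/2.
Price P = 238 - 323/2 = 153/2.
Granite's profit: (153/2 - 25)·103 - 44 = 5260.5000.

5260.50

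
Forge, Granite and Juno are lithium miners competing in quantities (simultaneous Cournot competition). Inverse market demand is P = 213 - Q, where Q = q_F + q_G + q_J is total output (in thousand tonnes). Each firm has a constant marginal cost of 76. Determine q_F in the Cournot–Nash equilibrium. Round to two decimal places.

Each firm earns π_i = (213 - Q)q_i - 76q_i.
First-order condition (treating rivals' output as given): 137 - 2q_i - Σ_{j≠i} q_j = 0.
By symmetry each firm produces the same amount; substituting Σ_{j≠i} q_j = 2q_i yields q_i = 137/4.

34.25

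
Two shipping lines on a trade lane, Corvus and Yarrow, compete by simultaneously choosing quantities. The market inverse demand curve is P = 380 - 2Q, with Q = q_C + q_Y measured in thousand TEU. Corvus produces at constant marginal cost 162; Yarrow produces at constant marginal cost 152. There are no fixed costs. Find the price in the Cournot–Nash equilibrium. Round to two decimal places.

Corvus's profit: π_C = (380 - 2Q)q_C - (162q_C). Setting ∂π_C/∂q_C = 0: 218 - 4q_C - 2(q_Y) = 0.
Yarrow's profit: π_Y = (380 - 2Q)q_Y - (152q_Y). Setting ∂π_Y/∂q_Y = 0: 228 - 4q_Y - 2(q_C) = 0.
Rearranging gives the reaction functions q_C = (218 - 2q_Y)/4 and q_Y = (228 - 2q_C)/4.
Substituting one into the other gives q_C = 104/3 and q_Y = 119/3.
Total output Q = 223/3, so price P = 380 - 2·(223/3) = 694/3.

231.33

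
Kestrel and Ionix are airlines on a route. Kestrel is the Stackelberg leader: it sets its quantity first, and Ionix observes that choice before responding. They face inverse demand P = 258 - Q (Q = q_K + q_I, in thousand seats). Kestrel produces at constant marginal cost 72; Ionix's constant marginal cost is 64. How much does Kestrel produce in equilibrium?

Solve by backward induction. Given q_K, the follower Ionix maximises π_I = (258 - q_K - q_I)q_I - 64q_I.
Follower FOC: 194 - q_K - 2q_I = 0, so q_I(q_K) = (194 - q_K)/2.
Kestrel substitutes q_I(q_K) into its own profit: π_K = q_K(258 - q_K - (194 - q_K)/2) - 72q_K = (161 - (1/2)q_K)q_K - 72q_K.
Maximising: ∂π_K/∂q_K = 89 - q_K = 0, giving q_K = 89.
Then q_I = (194 - 89)/2 = 105/2.

89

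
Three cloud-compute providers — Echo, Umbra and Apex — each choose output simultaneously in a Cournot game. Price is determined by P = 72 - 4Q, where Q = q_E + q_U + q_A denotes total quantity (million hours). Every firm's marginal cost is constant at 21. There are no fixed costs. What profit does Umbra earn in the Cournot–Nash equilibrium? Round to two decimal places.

Each firm earns π_i = (72 - 4Q)q_i - 21q_i.
Setting ∂π_i/∂q_i = 0 with rivals' quantities fixed: 51 - 8q_i - 4·Σ_{j≠i} q_j = 0.
With identical firms every q_j equals q_i, so Σ_{j≠i} q_j = 2q_i and 51 = 16q_i, giving q_i = 51/16.
Price P = 72 - 4·(153/16) = 135/4.
Umbra's profit: (135/4 - 21)·(51/16) = 40.6406.

40.64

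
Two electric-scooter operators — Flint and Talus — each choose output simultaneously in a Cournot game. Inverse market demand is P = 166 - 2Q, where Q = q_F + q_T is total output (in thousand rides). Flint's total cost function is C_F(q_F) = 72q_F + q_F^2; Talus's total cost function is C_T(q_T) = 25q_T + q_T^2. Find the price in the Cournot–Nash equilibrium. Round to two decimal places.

Flint's profit: π_F = (166 - 2Q)q_F - (72q_F + q_F²). Setting ∂π_F/∂q_F = 0: 94 - 6q_F - 2(q_T) = 0.
Talus's profit: π_T = (166 - 2Q)q_T - (25q_T + q_T²). Setting ∂π_T/∂q_T = 0: 141 - 6q_T - 2(q_F) = 0.
Best responses: q_F = (94 - 2q_T)/6, q_T = (141 - 2q_F)/6.
Solving the pair: q_F = 141/16, q_T = 329/16.
Total output Q = 235/8, so price P = 166 - 2·(235/8) = 429/4.

107.25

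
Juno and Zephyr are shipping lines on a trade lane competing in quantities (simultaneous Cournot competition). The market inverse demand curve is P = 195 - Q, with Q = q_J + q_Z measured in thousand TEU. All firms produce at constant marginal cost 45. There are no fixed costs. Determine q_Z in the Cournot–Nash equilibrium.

50

Each firm earns π_i = (195 - Q)q_i - 45q_i.
First-order condition (treating rivals' output as given): 150 - 2q_i - q_j = 0.
With identical firms every q_j equals q_i, so q_j = q_i and 150 = 3q_i, giving q_i = 50.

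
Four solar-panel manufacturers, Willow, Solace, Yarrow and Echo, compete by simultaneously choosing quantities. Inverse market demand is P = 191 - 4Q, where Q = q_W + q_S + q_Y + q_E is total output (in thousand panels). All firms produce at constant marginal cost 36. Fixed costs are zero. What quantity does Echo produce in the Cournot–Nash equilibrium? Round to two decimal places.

Each firm earns π_i = (191 - 4Q)q_i - 36q_i.
First-order condition (treating rivals' output as given): 155 - 8q_i - 4·Σ_{j≠i} q_j = 0.
With identical firms every q_j equals q_i, so Σ_{j≠i} q_j = 3q_i and 155 = 20q_i, giving q_i = 31/4.

7.75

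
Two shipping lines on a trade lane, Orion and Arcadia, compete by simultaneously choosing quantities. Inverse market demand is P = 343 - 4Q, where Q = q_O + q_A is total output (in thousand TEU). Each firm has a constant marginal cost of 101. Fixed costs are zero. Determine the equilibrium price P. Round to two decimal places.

Each firm earns π_i = (343 - 4Q)q_i - 101q_i.
Setting ∂π_i/∂q_i = 0 with rivals' quantities fixed: 242 - 8q_i - 4q_j = 0.
With identical firms every q_j equals q_i, so q_j = q_i and 242 = 12q_i, giving q_i = 121/6.
Total output Q = 121/3, so price P = 343 - 4·(121/3) = 545/3.

181.67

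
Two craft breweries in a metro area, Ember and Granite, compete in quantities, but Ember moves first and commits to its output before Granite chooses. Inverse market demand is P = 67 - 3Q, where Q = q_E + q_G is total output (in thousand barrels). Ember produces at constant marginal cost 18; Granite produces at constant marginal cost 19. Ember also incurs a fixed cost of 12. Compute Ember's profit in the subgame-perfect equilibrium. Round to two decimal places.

Solve by backward induction. Given q_E, the follower Granite maximises π_G = (67 - 3q_E - 3q_G)q_G - 19q_G.
∂π_G/∂q_G = 48 - 3q_E - 6q_G = 0 gives the reaction function q_G = (48 - 3q_E)/6.
The leader anticipates this reaction. Substituting into P = 67 - 3Q gives P = 43 - (3/2)q_E, so π_E = (43 - (3/2)q_E)q_E - 18q_E.
The leader's first-order condition 25 - 3q_E = 0 yields q_E = 25/3.
Then q_G = (48 - 3·(25/3))/6 = 23/6.
Price P = 67 - 3·(73/6) = 61/2.
Ember's profit: (61/2 - 18)·(25/3) - 12 = 553/6.

92.17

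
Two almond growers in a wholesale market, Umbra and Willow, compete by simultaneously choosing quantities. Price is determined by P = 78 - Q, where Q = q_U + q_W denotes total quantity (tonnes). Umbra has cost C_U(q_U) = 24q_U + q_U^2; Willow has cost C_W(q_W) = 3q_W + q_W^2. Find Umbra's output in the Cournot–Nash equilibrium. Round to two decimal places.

9.40

Umbra's profit: π_U = (78 - Q)q_U - (24q_U + q_U²). Setting ∂π_U/∂q_U = 0: 54 - 4q_U - (q_W) = 0.
Willow's profit: π_W = (78 - Q)q_W - (3q_W + q_W²). Setting ∂π_W/∂q_W = 0: 75 - 4q_W - (q_U) = 0.
So q_U = (54 - q_W)/4 and q_W = (75 - q_U)/4.
Solving the pair: q_U = 47/5, q_W = 82/5.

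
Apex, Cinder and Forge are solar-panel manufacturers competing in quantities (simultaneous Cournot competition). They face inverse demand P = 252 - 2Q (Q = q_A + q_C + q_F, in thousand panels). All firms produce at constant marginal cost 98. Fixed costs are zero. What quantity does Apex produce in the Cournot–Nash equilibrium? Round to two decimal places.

19.25

Each firm earns π_i = (252 - 2Q)q_i - 98q_i.
First-order condition (treating rivals' output as given): 154 - 4q_i - 2·Σ_{j≠i} q_j = 0.
By symmetry each firm produces the same amount; substituting Σ_{j≠i} q_j = 2q_i yields q_i = 154/8 = 77/4.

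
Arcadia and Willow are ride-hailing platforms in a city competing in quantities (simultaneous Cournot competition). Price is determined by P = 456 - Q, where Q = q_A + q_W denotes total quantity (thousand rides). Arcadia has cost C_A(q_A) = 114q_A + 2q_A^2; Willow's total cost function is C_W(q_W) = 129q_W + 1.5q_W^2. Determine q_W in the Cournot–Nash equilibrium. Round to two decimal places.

Arcadia's profit: π_A = (456 - Q)q_A - (114q_A + 2q_A²). Setting ∂π_A/∂q_A = 0: 342 - 6q_A - (q_W) = 0.
Willow's profit: π_W = (456 - Q)q_W - (129q_W + (3/2)q_W²). Setting ∂π_W/∂q_W = 0: 327 - 5q_W - (q_A) = 0.
Best responses: q_A = (342 - q_W)/6, q_W = (327 - q_A)/5.
Substituting one into the other gives q_A = 1383/29 and q_W = 1620/29.

55.86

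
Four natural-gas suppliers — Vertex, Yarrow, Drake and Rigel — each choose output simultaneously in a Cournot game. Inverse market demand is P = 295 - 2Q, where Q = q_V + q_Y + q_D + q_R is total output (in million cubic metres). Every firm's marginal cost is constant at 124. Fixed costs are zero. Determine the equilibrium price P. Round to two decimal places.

A representative firm's profit is π_i = q_i(295 - 2Q) - 124q_i.
First-order condition (treating rivals' output as given): 171 - 4q_i - 2·Σ_{j≠i} q_j = 0.
With identical firms every q_j equals q_i, so Σ_{j≠i} q_j = 3q_i and 171 = 10q_i, giving q_i = 171/10.
Total output Q = 342/5, so price P = 295 - 2·(342/5) = 791/5.

158.20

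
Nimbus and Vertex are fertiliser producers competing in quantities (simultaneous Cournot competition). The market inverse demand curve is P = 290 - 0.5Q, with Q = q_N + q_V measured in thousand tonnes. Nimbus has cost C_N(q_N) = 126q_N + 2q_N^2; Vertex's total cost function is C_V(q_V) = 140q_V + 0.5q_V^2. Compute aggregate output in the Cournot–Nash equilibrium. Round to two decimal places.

94.46

Nimbus's profit: π_N = (290 - 0.5Q)q_N - (126q_N + 2q_N²). Setting ∂π_N/∂q_N = 0: 164 - 5q_N - (1/2)(q_V) = 0.
Vertex's profit: π_V = (290 - 0.5Q)q_V - (140q_V + (1/2)q_V²). Setting ∂π_V/∂q_V = 0: 150 - 2q_V - (1/2)(q_N) = 0.
Best responses: q_N = (164 - (1/2)q_V)/5, q_V = (150 - (1/2)q_N)/2.
Substituting one into the other gives q_N = 1012/39 and q_V = 68.5128.
Total output Q = 1012/39 + 68.5128 = 1228/13.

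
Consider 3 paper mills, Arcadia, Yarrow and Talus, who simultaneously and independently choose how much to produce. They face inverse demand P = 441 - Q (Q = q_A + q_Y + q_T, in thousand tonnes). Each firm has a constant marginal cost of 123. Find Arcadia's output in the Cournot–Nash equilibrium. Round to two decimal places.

79.50

Each firm earns π_i = (441 - Q)q_i - 123q_i.
Setting ∂π_i/∂q_i = 0 with rivals' quantities fixed: 318 - 2q_i - Σ_{j≠i} q_j = 0.
With identical firms every q_j equals q_i, so Σ_{j≠i} q_j = 2q_i and 318 = 4q_i, giving q_i = 159/2.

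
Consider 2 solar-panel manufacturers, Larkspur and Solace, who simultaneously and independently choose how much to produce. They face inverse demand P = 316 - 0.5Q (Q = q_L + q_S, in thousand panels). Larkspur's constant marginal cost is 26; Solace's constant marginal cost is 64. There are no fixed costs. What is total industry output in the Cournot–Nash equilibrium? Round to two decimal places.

361.33

Larkspur's profit: π_L = (316 - 0.5Q)q_L - (26q_L). Setting ∂π_L/∂q_L = 0: 290 - q_L - (1/2)(q_S) = 0.
Solace's first-order condition: 252 - q_S - (1/2)(q_L) = 0.
So q_L = (290 - (1/2)q_S) and q_S = (252 - (1/2)q_L).
Substituting one into the other gives q_L = 656/3 and q_S = 428/3.
Total output Q = 656/3 + 428/3 = 1084/3.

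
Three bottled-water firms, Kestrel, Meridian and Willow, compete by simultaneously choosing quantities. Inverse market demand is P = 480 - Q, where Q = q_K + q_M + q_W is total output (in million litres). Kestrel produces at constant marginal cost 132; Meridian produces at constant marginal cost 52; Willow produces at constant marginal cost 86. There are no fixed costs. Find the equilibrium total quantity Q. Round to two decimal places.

Kestrel's profit: π_K = (480 - Q)q_K - (132q_K). Setting ∂π_K/∂q_K = 0: 348 - 2q_K - (q_M + q_W) = 0.
Meridian's first-order condition: 428 - 2q_M - (q_K + q_W) = 0.
Willow's first-order condition: 394 - 2q_W - (q_K + q_M) = 0.
Summing all 3 equations gives 1170 − 4Q = 0, hence Q = 585/2.
Back-substituting: q_K = (348 − 585/2) = 111/2, q_M = (428 − 585/2) = 271/2, q_W = (394 − 585/2) = 203/2.
Total output Q = 111/2 + 271/2 + 203/2 = 585/2.

292.50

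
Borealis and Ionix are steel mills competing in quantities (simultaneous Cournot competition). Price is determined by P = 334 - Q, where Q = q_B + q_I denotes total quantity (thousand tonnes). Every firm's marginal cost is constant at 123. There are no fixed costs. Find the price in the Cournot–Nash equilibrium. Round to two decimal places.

193.33

A representative firm's profit is π_i = q_i(334 - Q) - 123q_i.
First-order condition (treating rivals' output as given): 211 - 2q_i - q_j = 0.
By symmetry each firm produces the same amount; substituting q_j = q_i yields q_i = 211/3.
Total output Q = 422/3, so price P = 334 - 422/3 = 580/3.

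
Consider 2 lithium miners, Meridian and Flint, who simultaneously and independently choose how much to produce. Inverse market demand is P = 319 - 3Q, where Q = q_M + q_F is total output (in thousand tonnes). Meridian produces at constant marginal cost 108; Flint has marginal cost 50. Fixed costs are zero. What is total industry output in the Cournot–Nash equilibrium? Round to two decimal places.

53.33

Meridian's profit: π_M = (319 - 3Q)q_M - (108q_M). Setting ∂π_M/∂q_M = 0: 211 - 6q_M - 3(q_F) = 0.
Flint's profit: π_F = (319 - 3Q)q_F - (50q_F). Setting ∂π_F/∂q_F = 0: 269 - 6q_F - 3(q_M) = 0.
Rearranging gives the reaction functions q_M = (211 - 3q_F)/6 and q_F = (269 - 3q_M)/6.
Substituting one into the other gives q_M = 17 and q_F = 109/3.
Total output Q = 17 + 109/3 = 160/3.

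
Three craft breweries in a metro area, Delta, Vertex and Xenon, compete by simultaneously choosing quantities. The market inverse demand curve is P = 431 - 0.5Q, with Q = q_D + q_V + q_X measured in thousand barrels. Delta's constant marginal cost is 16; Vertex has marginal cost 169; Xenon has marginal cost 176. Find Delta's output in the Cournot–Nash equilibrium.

Delta's profit: π_D = (431 - 0.5Q)q_D - (16q_D). Setting ∂π_D/∂q_D = 0: 415 - q_D - (1/2)(q_V + q_X) = 0.
Vertex's first-order condition: 262 - q_V - (1/2)(q_D + q_X) = 0.
Xenon's first-order condition: 255 - q_X - (1/2)(q_D + q_V) = 0.
Adding the 3 conditions: 932 − Q − Q = 0, i.e. Q = 466.
Back-substituting: q_D = (415 − 233)/(1/2) = 364, q_V = (262 − 233)/(1/2) = 58, q_X = (255 − 233)/(1/2) = 44.

364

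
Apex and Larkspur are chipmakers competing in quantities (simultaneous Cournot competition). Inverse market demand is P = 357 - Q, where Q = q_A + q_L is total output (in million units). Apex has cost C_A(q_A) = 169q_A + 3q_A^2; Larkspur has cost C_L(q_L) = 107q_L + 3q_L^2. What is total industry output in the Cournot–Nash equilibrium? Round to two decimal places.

Apex's profit: π_A = (357 - Q)q_A - (169q_A + 3q_A²). Setting ∂π_A/∂q_A = 0: 188 - 8q_A - (q_L) = 0.
Larkspur's first-order condition: 250 - 8q_L - (q_A) = 0.
Best responses: q_A = (188 - q_L)/8, q_L = (250 - q_A)/8.
Substituting one into the other gives q_A = 418/21 and q_L = 604/21.
Total output Q = 418/21 + 604/21 = 146/3.

48.67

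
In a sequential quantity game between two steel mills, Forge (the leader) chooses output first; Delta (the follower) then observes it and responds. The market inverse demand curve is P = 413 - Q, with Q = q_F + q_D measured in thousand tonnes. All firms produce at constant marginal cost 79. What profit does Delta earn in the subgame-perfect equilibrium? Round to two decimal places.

The follower Delta best-responds to any q_F: π_D = (413 - Q)q_D - 79q_D.
Follower FOC: 334 - q_F - 2q_D = 0, so q_D(q_F) = (334 - q_F)/2.
Forge substitutes q_D(q_F) into its own profit: π_F = q_F(413 - q_F - (334 - q_F)/2) - 79q_F = (246 - (1/2)q_F)q_F - 79q_F.
Maximising: ∂π_F/∂q_F = 167 - q_F = 0, giving q_F = 167.
Then q_D = (334 - 167)/2 = 167/2.
Price P = 413 - 501/2 = 325/2.
Delta's profit: (325/2 - 79)·(167/2) = 6972.2500.

6972.25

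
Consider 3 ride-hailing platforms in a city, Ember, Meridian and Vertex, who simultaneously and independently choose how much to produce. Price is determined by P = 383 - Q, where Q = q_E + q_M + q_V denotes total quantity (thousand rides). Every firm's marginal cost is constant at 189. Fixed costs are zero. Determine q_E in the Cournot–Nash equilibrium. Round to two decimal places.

Each firm earns π_i = (383 - Q)q_i - 189q_i.
First-order condition (treating rivals' output as given): 194 - 2q_i - Σ_{j≠i} q_j = 0.
With identical firms every q_j equals q_i, so Σ_{j≠i} q_j = 2q_i and 194 = 4q_i, giving q_i = 97/2.

48.50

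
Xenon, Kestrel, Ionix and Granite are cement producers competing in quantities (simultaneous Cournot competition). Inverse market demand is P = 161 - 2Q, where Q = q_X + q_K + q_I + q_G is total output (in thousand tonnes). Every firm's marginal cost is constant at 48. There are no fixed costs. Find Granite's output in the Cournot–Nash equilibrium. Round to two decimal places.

Each firm earns π_i = (161 - 2Q)q_i - 48q_i.
Setting ∂π_i/∂q_i = 0 with rivals' quantities fixed: 113 - 4q_i - 2·Σ_{j≠i} q_j = 0.
By symmetry each firm produces the same amount; substituting Σ_{j≠i} q_j = 3q_i yields q_i = 113/10.

11.30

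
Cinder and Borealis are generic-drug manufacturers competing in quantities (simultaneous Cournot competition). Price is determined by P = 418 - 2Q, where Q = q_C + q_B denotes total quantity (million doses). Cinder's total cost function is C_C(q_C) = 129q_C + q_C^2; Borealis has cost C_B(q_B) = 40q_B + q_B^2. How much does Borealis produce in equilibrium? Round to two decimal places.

52.81

Cinder's profit: π_C = (418 - 2Q)q_C - (129q_C + q_C²). Setting ∂π_C/∂q_C = 0: 289 - 6q_C - 2(q_B) = 0.
Borealis's first-order condition: 378 - 6q_B - 2(q_C) = 0.
Rearranging gives the reaction functions q_C = (289 - 2q_B)/6 and q_B = (378 - 2q_C)/6.
Solving the pair: q_C = 489/16, q_B = 845/16.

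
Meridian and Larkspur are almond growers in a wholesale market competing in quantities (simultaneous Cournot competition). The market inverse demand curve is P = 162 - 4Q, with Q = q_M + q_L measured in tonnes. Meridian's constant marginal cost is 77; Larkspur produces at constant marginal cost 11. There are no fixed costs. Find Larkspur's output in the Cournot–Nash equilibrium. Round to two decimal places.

Meridian's profit: π_M = (162 - 4Q)q_M - (77q_M). Setting ∂π_M/∂q_M = 0: 85 - 8q_M - 4(q_L) = 0.
Larkspur's profit: π_L = (162 - 4Q)q_L - (11q_L). Setting ∂π_L/∂q_L = 0: 151 - 8q_L - 4(q_M) = 0.
Best responses: q_M = (85 - 4q_L)/8, q_L = (151 - 4q_M)/8.
Substituting one into the other gives q_M = 19/12 and q_L = 217/12.

18.08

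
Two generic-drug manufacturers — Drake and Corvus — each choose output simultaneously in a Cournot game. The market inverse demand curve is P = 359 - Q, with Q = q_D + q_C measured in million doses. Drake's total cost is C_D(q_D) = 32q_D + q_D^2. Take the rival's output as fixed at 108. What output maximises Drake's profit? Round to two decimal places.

54.75

With the rival's output fixed at 108, Drake's profit is π_D = (359 - 108 - q_D)q_D - (32q_D + q_D²) = (251 - q_D)q_D - (32q_D + q_D²).
∂π_D/∂q_D = 219 - 4q_D = 0, so q_D = 219/4.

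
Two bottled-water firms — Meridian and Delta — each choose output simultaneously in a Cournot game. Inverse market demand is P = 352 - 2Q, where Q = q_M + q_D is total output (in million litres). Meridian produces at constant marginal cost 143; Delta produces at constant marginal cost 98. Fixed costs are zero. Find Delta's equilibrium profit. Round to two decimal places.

4966.72

Meridian's profit: π_M = (352 - 2Q)q_M - (143q_M). Setting ∂π_M/∂q_M = 0: 209 - 4q_M - 2(q_D) = 0.
Delta's profit: π_D = (352 - 2Q)q_D - (98q_D). Setting ∂π_D/∂q_D = 0: 254 - 4q_D - 2(q_M) = 0.
Best responses: q_M = (209 - 2q_D)/4, q_D = (254 - 2q_M)/4.
Substituting one into the other gives q_M = 82/3 and q_D = 299/6.
Price P = 352 - 2·(463/6) = 593/3.
Delta's profit: (593/3 - 98)·(299/6) = 4966.7222.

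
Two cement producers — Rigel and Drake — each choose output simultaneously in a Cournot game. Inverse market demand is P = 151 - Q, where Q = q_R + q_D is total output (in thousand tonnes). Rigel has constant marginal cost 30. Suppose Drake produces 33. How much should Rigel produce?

44

With the rival's output fixed at 33, Rigel's profit is π_R = (151 - 33 - q_R)q_R - (30q_R) = (118 - q_R)q_R - (30q_R).
∂π_R/∂q_R = 88 - 2q_R = 0, so q_R = 44.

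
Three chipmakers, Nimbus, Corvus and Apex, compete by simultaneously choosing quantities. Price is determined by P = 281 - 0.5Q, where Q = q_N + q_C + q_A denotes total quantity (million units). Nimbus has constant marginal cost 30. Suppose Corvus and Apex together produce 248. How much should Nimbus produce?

With rivals' combined output fixed at 248, Nimbus's profit is π_N = (281 - (1/2)·248 - (1/2)q_N)q_N - (30q_N) = (157 - (1/2)q_N)q_N - (30q_N).
∂π_N/∂q_N = 127 - q_N = 0, so q_N = 127.

127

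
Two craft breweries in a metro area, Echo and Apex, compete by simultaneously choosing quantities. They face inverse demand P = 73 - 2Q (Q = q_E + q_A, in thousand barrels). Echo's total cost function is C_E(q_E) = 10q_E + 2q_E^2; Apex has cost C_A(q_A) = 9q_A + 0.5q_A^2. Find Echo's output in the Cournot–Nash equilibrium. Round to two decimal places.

Echo's profit: π_E = (73 - 2Q)q_E - (10q_E + 2q_E²). Setting ∂π_E/∂q_E = 0: 63 - 8q_E - 2(q_A) = 0.
Apex's profit: π_A = (73 - 2Q)q_A - (9q_A + (1/2)q_A²). Setting ∂π_A/∂q_A = 0: 64 - 5q_A - 2(q_E) = 0.
Best responses: q_E = (63 - 2q_A)/8, q_A = (64 - 2q_E)/5.
Solving the pair: q_E = 187/36, q_A = 193/18.

5.19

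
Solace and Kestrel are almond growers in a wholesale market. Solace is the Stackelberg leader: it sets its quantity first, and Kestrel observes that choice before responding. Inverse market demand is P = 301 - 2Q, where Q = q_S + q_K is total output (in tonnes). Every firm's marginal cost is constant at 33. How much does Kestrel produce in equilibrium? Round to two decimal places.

Solve by backward induction. Given q_S, the follower Kestrel maximises π_K = (301 - 2q_S - 2q_K)q_K - 33q_K.
∂π_K/∂q_K = 268 - 2q_S - 4q_K = 0 gives the reaction function q_K = (268 - 2q_S)/4.
The leader anticipates this reaction. Substituting into P = 301 - 2Q gives P = 167 - q_S, so π_S = (167 - q_S)q_S - 33q_S.
Maximising: ∂π_S/∂q_S = 134 - 2q_S = 0, giving q_S = 67.
Then q_K = (268 - 2·67)/4 = 67/2.

33.50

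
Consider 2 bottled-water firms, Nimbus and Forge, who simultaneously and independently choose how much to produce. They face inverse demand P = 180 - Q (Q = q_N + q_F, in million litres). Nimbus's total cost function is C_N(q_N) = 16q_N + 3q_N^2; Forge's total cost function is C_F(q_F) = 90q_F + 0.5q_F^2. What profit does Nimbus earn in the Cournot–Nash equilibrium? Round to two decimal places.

Nimbus's profit: π_N = (180 - Q)q_N - (16q_N + 3q_N²). Setting ∂π_N/∂q_N = 0: 164 - 8q_N - (q_F) = 0.
Forge's first-order condition: 90 - 3q_F - (q_N) = 0.
Best responses: q_N = (164 - q_F)/8, q_F = (90 - q_N)/3.
Substituting one into the other gives q_N = 402/23 and q_F = 556/23.
Price P = 180 - 958/23 = 138.3478.
Nimbus's profit: 138.3478·(402/23) - 16·(402/23) - 3(402/23)² = 1221.9584.

1221.96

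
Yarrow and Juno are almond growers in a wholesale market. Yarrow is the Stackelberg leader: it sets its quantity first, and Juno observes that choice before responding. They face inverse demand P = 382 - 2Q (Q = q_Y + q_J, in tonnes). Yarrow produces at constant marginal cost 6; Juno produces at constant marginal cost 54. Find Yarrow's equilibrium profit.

11236

Solve by backward induction. Given q_Y, the follower Juno maximises π_J = (382 - 2q_Y - 2q_J)q_J - 54q_J.
∂π_J/∂q_J = 328 - 2q_Y - 4q_J = 0 gives the reaction function q_J = (328 - 2q_Y)/4.
Yarrow substitutes q_J(q_Y) into its own profit: π_Y = q_Y(382 - 2q_Y - (328 - 2q_Y)/2) - 6q_Y = (218 - q_Y)q_Y - 6q_Y.
Maximising: ∂π_Y/∂q_Y = 212 - 2q_Y = 0, giving q_Y = 106.
Then q_J = (328 - 2·106)/4 = 29.
Price P = 382 - 2·135 = 112.
Yarrow's profit: (112 - 6)·106 = 11236.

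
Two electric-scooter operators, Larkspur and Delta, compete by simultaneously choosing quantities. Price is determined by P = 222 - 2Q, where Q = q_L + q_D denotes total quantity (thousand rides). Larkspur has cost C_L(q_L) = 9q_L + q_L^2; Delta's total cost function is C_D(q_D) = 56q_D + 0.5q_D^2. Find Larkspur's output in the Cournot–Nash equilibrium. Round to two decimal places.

28.19

Larkspur's profit: π_L = (222 - 2Q)q_L - (9q_L + q_L²). Setting ∂π_L/∂q_L = 0: 213 - 6q_L - 2(q_D) = 0.
Delta's profit: π_D = (222 - 2Q)q_D - (56q_D + (1/2)q_D²). Setting ∂π_D/∂q_D = 0: 166 - 5q_D - 2(q_L) = 0.
Best responses: q_L = (213 - 2q_D)/6, q_D = (166 - 2q_L)/5.
Solving the pair: q_L = 733/26, q_D = 285/13.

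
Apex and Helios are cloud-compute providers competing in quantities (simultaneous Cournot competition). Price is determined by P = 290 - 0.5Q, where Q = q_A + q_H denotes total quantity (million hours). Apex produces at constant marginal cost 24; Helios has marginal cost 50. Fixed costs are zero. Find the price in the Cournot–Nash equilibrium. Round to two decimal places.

121.33

Apex's profit: π_A = (290 - 0.5Q)q_A - (24q_A). Setting ∂π_A/∂q_A = 0: 266 - q_A - (1/2)(q_H) = 0.
Helios's profit: π_H = (290 - 0.5Q)q_H - (50q_H). Setting ∂π_H/∂q_H = 0: 240 - q_H - (1/2)(q_A) = 0.
Rearranging gives the reaction functions q_A = (266 - (1/2)q_H) and q_H = (240 - (1/2)q_A).
Substituting one into the other gives q_A = 584/3 and q_H = 428/3.
Total output Q = 1012/3, so price P = 290 - (1/2)·(1012/3) = 364/3.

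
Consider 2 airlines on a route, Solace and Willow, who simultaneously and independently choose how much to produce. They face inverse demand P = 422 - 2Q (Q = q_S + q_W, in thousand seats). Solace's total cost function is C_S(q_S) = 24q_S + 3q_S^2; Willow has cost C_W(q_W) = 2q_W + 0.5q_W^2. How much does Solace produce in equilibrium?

25

Solace's profit: π_S = (422 - 2Q)q_S - (24q_S + 3q_S²). Setting ∂π_S/∂q_S = 0: 398 - 10q_S - 2(q_W) = 0.
Willow's profit: π_W = (422 - 2Q)q_W - (2q_W + (1/2)q_W²). Setting ∂π_W/∂q_W = 0: 420 - 5q_W - 2(q_S) = 0.
Best responses: q_S = (398 - 2q_W)/10, q_W = (420 - 2q_S)/5.
Substituting one into the other gives q_S = 25 and q_W = 74.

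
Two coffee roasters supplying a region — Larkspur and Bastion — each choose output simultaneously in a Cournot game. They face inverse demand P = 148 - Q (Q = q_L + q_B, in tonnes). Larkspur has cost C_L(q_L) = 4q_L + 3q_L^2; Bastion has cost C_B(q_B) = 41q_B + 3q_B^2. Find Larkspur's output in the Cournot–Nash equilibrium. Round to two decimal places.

16.59

Larkspur's profit: π_L = (148 - Q)q_L - (4q_L + 3q_L²). Setting ∂π_L/∂q_L = 0: 144 - 8q_L - (q_B) = 0.
Bastion's profit: π_B = (148 - Q)q_B - (41q_B + 3q_B²). Setting ∂π_B/∂q_B = 0: 107 - 8q_B - (q_L) = 0.
So q_L = (144 - q_B)/8 and q_B = (107 - q_L)/8.
Solving the pair: q_L = 1045/63, q_B = 712/63.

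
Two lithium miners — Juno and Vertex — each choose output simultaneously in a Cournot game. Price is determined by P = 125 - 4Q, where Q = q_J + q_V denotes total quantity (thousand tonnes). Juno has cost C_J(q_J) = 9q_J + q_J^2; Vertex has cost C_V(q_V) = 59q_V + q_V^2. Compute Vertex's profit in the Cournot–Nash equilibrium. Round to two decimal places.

Juno's profit: π_J = (125 - 4Q)q_J - (9q_J + q_J²). Setting ∂π_J/∂q_J = 0: 116 - 10q_J - 4(q_V) = 0.
Vertex's first-order condition: 66 - 10q_V - 4(q_J) = 0.
So q_J = (116 - 4q_V)/10 and q_V = (66 - 4q_J)/10.
Solving the pair: q_J = 32/3, q_V = 7/3.
Price P = 125 - 4·13 = 73.
Vertex's profit: 73·(7/3) - 59·(7/3) - (7/3)² = 245/9.

27.22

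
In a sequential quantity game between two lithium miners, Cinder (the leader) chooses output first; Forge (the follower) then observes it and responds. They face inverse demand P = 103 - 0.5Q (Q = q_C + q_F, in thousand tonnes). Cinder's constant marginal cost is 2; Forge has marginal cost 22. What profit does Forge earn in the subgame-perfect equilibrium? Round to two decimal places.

The follower Forge best-responds to any q_C: π_F = (103 - 0.5Q)q_F - 22q_F.
Setting the follower's marginal profit to zero, 81 - (1/2)q_C - q_F = 0, i.e. q_F = (81 - (1/2)q_C).
Cinder substitutes q_F(q_C) into its own profit: π_C = q_C(103 - (1/2)q_C - (81 - (1/2)q_C)/2) - 2q_C = (125/2 - (1/4)q_C)q_C - 2q_C.
Leader FOC: 121/2 - (1/2)q_C = 0, so q_C = 121.
Then q_F = (81 - (1/2)·121) = 41/2.
Price P = 103 - (1/2)·(283/2) = 129/4.
Forge's profit: (129/4 - 22)·(41/2) = 1681/8.

210.13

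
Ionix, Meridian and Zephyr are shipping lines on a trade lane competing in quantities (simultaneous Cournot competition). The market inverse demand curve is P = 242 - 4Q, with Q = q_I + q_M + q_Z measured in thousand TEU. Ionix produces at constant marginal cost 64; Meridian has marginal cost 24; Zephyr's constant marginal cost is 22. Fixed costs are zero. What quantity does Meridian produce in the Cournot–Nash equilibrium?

Ionix's profit: π_I = (242 - 4Q)q_I - (64q_I). Setting ∂π_I/∂q_I = 0: 178 - 8q_I - 4(q_M + q_Z) = 0.
Meridian's first-order condition: 218 - 8q_M - 4(q_I + q_Z) = 0.
Zephyr's profit: π_Z = (242 - 4Q)q_Z - (22q_Z). Setting ∂π_Z/∂q_Z = 0: 220 - 8q_Z - 4(q_I + q_M) = 0.
Summing all 3 equations gives 616 − 16Q = 0, hence Q = 77/2.
Back-substituting: q_I = (178 − 154)/4 = 6, q_M = (218 − 154)/4 = 16, q_Z = (220 − 154)/4 = 33/2.

16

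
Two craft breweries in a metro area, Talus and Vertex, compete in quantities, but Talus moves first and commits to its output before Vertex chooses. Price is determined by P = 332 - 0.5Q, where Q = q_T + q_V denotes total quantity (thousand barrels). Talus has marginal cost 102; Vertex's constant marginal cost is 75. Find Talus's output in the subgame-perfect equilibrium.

203

The follower Vertex best-responds to any q_T: π_V = (332 - 0.5Q)q_V - 75q_V.
Follower FOC: 257 - (1/2)q_T - q_V = 0, so q_V(q_T) = (257 - (1/2)q_T).
The leader anticipates this reaction. Substituting into P = 332 - 0.5Q gives P = 407/2 - (1/4)q_T, so π_T = (407/2 - (1/4)q_T)q_T - 102q_T.
Leader FOC: 203/2 - (1/2)q_T = 0, so q_T = 203.
Then q_V = (257 - (1/2)·203) = 311/2.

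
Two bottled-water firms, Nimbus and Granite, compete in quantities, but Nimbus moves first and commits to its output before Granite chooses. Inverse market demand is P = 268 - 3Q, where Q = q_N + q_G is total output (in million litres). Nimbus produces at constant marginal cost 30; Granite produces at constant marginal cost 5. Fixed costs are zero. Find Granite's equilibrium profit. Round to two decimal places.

The follower Granite best-responds to any q_N: π_G = (268 - 3Q)q_G - 5q_G.
Setting the follower's marginal profit to zero, 263 - 3q_N - 6q_G = 0, i.e. q_G = (263 - 3q_N)/6.
The leader anticipates this reaction. Substituting into P = 268 - 3Q gives P = 273/2 - (3/2)q_N, so π_N = (273/2 - (3/2)q_N)q_N - 30q_N.
Maximising: ∂π_N/∂q_N = 213/2 - 3q_N = 0, giving q_N = 71/2.
Then q_G = (263 - 3·(71/2))/6 = 313/12.
Price P = 268 - 3·(739/12) = 333/4.
Granite's profit: (333/4 - 5)·(313/12) = 2041.0208.

2041.02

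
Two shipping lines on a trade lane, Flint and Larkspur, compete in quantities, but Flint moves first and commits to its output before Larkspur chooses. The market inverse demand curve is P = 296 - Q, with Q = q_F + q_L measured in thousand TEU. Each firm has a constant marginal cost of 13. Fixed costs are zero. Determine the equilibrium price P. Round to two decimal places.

The follower Larkspur best-responds to any q_F: π_L = (296 - Q)q_L - 13q_L.
Setting the follower's marginal profit to zero, 283 - q_F - 2q_L = 0, i.e. q_L = (283 - q_F)/2.
The leader anticipates this reaction. Substituting into P = 296 - Q gives P = 309/2 - (1/2)q_F, so π_F = (309/2 - (1/2)q_F)q_F - 13q_F.
Maximising: ∂π_F/∂q_F = 283/2 - q_F = 0, giving q_F = 283/2.
Then q_L = (283 - 283/2)/2 = 283/4.
Total output Q = 849/4, so price P = 296 - 849/4 = 335/4.

83.75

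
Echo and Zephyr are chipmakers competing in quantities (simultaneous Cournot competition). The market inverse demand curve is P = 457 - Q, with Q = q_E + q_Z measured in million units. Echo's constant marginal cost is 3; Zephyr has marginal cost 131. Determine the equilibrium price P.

197

Echo's profit: π_E = (457 - Q)q_E - (3q_E). Setting ∂π_E/∂q_E = 0: 454 - 2q_E - (q_Z) = 0.
Zephyr's profit: π_Z = (457 - Q)q_Z - (131q_Z). Setting ∂π_Z/∂q_Z = 0: 326 - 2q_Z - (q_E) = 0.
Rearranging gives the reaction functions q_E = (454 - q_Z)/2 and q_Z = (326 - q_E)/2.
Solving the pair: q_E = 194, q_Z = 66.
Total output Q = 260, so price P = 457 - 260 = 197.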